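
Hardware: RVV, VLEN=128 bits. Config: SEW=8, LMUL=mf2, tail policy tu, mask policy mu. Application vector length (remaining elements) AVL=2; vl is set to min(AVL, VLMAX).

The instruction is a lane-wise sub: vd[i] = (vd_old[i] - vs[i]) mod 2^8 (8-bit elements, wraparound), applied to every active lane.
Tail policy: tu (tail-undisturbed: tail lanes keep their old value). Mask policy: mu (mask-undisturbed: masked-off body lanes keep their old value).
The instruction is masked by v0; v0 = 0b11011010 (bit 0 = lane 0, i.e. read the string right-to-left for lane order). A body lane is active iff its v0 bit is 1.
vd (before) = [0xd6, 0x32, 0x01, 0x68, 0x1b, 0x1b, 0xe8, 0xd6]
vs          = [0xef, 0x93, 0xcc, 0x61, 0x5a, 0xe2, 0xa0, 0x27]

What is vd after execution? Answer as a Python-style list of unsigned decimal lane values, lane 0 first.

vd = [214, 159, 1, 104, 27, 27, 232, 214]

lanes per group: 128·1/2/8 = 8
vl = min(AVL, VLMAX) = min(2, 8) = 2
lane  0: mask-off/keep ⇒ 0xd6
lane  1: sub(0x32,0x93) ⇒ 0x9f
lane  2: tail/keep ⇒ 0x01
lane  3: tail/keep ⇒ 0x68
lane  4: tail/keep ⇒ 0x1b
lane  5: tail/keep ⇒ 0x1b
lane  6: tail/keep ⇒ 0xe8
lane  7: tail/keep ⇒ 0xd6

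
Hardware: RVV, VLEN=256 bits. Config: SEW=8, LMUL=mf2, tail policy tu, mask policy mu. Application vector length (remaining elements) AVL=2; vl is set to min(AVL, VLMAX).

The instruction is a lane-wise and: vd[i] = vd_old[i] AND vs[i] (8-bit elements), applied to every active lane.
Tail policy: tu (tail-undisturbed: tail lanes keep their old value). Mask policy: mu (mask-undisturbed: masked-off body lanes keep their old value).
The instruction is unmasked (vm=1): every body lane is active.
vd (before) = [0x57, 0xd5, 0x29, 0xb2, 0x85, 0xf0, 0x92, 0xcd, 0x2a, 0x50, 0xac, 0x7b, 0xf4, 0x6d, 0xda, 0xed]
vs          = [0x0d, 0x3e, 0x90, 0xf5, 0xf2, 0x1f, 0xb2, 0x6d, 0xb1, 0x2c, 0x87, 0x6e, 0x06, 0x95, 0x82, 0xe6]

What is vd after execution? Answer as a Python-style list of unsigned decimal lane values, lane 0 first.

VLMAX = (256 × 1/2) / 8 = 16 lanes
vl = min(AVL, VLMAX) = min(2, 16) = 2
vd[0] and(0x57,0x0d) -> 0x05
vd[1] and(0xd5,0x3e) -> 0x14
vd[2] tail/keep -> 0x29
vd[3] tail/keep -> 0xb2
vd[4] tail/keep -> 0x85
vd[5] tail/keep -> 0xf0
vd[6] tail/keep -> 0x92
vd[7] tail/keep -> 0xcd
vd[8] tail/keep -> 0x2a
vd[9] tail/keep -> 0x50
vd[10] tail/keep -> 0xac
vd[11] tail/keep -> 0x7b
vd[12] tail/keep -> 0xf4
vd[13] tail/keep -> 0x6d
vd[14] tail/keep -> 0xda
vd[15] tail/keep -> 0xed

vd = [5, 20, 41, 178, 133, 240, 146, 205, 42, 80, 172, 123, 244, 109, 218, 237]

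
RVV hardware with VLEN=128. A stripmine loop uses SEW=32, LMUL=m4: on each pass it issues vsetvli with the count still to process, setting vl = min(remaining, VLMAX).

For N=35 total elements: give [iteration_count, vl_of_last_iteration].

[iterations, last_vl] = [3, 3]

VLMAX = (128 × 4) / 32 = 16 lanes
iterations = ceil(35/16) = 3; final-pass vl = 3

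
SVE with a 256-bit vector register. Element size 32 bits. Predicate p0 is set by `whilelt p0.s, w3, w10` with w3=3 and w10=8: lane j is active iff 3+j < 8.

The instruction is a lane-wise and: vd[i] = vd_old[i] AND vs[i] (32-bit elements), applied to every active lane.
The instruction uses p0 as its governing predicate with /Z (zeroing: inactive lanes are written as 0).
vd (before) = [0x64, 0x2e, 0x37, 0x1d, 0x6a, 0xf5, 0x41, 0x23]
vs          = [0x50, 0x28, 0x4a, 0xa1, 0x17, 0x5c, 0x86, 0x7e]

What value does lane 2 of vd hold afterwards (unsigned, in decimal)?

256-bit reg / 32-bit elem → 8 lanes
active while 3+j < 8, i.e. j ∈ [0,5) capped at 8 ⇒ 5
  i=0: and(0x64,0x50) → 64
  i=1: and(0x2e,0x28) → 40
  i=2: and(0x37,0x4a) → 2
  i=3: and(0x1d,0xa1) → 1
  i=4: and(0x6a,0x17) → 2
  i=5: tail/zero → 0
  i=6: tail/zero → 0
  i=7: tail/zero → 0

vd[2] = 2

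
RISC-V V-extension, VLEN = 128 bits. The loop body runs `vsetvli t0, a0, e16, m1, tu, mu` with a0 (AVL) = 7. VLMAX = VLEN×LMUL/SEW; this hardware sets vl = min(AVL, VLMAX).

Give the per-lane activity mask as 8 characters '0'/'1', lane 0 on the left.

VLMAX = VLEN×LMUL/SEW = 128×1/16 = 8
AVL=7 ≤ VLMAX=8, so vl = 7
bits (lane 0 leftmost): 11111110

predicate = 11111110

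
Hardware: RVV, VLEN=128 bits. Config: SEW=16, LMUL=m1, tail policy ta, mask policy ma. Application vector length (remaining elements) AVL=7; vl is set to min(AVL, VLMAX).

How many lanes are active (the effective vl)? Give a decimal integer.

VLMAX = VLEN×LMUL/SEW = 128×1/16 = 8
vl = min(AVL, VLMAX) = min(7, 8) = 7

vl = 7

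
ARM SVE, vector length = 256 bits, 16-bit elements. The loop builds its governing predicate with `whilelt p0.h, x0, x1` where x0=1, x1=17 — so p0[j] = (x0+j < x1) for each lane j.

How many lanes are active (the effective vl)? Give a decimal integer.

vl = 16

256-bit reg / 16-bit elem → 16 lanes
whilelt: lane j active iff 1+j < 17 → j < 16 → 16 active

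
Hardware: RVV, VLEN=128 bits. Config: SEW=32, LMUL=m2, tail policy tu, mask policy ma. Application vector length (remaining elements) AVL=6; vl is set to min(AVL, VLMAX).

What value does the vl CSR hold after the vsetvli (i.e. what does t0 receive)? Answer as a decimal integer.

lanes per group: 128·2/32 = 8
vl = min(AVL, VLMAX) = min(6, 8) = 6

vl = 6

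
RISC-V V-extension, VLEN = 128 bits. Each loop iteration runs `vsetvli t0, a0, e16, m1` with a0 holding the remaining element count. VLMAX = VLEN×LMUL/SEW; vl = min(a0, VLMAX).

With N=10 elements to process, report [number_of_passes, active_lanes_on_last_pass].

[iterations, last_vl] = [2, 2]

lanes per group: 128·1/16 = 8
iterations = ceil(10/8) = 2; final-pass vl = 2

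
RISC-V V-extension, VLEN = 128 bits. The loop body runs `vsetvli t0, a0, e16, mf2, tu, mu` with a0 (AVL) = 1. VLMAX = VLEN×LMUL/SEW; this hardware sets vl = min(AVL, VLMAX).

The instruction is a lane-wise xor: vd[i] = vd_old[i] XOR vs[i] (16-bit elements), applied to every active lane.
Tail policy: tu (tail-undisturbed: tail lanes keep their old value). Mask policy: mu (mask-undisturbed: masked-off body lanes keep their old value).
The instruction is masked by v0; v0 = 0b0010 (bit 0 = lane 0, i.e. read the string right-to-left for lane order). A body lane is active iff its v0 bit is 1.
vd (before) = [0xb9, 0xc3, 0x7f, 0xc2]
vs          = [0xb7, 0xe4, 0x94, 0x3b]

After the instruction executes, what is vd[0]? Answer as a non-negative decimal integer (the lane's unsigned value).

VLMAX = (128 × 1/2) / 16 = 4 lanes
vl ← min(1, 4) = 1
lane  0: mask-off/keep ⇒ 0xb9
lane  1: tail/keep ⇒ 0xc3
lane  2: tail/keep ⇒ 0x7f
lane  3: tail/keep ⇒ 0xc2

vd[0] = 185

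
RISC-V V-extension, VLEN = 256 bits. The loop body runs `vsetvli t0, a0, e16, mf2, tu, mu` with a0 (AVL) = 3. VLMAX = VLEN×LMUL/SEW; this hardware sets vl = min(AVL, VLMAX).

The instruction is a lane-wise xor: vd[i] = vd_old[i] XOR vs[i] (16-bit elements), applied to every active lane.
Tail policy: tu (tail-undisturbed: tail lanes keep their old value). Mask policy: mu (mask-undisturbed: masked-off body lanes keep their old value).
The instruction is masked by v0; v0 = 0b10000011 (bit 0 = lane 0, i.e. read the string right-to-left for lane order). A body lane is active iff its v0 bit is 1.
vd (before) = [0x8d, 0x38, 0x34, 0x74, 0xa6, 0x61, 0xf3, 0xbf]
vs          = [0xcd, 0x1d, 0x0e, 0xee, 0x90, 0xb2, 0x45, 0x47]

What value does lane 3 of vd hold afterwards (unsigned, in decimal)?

vd[3] = 116

VLMAX = (256 × 1/2) / 16 = 8 lanes
vl ← min(3, 8) = 3
lane  0: xor(0x8d,0xcd) ⇒ 0x40
lane  1: xor(0x38,0x1d) ⇒ 0x25
lane  2: mask-off/keep ⇒ 0x34
lane  3: tail/keep ⇒ 0x74
lane  4: tail/keep ⇒ 0xa6
lane  5: tail/keep ⇒ 0x61
lane  6: tail/keep ⇒ 0xf3
lane  7: tail/keep ⇒ 0xbf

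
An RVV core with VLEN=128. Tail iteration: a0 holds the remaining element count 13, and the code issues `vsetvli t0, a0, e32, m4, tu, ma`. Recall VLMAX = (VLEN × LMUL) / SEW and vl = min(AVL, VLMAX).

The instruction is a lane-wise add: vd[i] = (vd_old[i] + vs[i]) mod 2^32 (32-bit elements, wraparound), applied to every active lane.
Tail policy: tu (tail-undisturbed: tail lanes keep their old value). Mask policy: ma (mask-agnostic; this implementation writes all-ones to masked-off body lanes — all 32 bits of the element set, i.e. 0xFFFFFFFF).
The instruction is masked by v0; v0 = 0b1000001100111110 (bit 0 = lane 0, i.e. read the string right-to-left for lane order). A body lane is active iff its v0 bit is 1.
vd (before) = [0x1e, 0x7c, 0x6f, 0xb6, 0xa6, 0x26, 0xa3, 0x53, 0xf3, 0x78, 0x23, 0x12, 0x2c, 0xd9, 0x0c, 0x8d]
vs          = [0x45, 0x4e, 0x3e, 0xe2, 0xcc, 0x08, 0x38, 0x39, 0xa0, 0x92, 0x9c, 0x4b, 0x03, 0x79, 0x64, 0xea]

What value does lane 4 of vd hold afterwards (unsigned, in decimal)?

VLMAX = VLEN×LMUL/SEW = 128×4/32 = 16
AVL=13 ≤ VLMAX=16, so vl = 13
  i=0: mask-off/ones → 4294967295
  i=1: add(0x7c,0x4e) → 202
  i=2: add(0x6f,0x3e) → 173
  i=3: add(0xb6,0xe2) → 408
  i=4: add(0xa6,0xcc) → 370
  i=5: add(0x26,0x08) → 46
  i=6: mask-off/ones → 4294967295
  i=7: mask-off/ones → 4294967295
  i=8: add(0xf3,0xa0) → 403
  i=9: add(0x78,0x92) → 266
  i=10: mask-off/ones → 4294967295
  i=11: mask-off/ones → 4294967295
  i=12: mask-off/ones → 4294967295
  i=13: tail/keep → 217
  i=14: tail/keep → 12
  i=15: tail/keep → 141

vd[4] = 370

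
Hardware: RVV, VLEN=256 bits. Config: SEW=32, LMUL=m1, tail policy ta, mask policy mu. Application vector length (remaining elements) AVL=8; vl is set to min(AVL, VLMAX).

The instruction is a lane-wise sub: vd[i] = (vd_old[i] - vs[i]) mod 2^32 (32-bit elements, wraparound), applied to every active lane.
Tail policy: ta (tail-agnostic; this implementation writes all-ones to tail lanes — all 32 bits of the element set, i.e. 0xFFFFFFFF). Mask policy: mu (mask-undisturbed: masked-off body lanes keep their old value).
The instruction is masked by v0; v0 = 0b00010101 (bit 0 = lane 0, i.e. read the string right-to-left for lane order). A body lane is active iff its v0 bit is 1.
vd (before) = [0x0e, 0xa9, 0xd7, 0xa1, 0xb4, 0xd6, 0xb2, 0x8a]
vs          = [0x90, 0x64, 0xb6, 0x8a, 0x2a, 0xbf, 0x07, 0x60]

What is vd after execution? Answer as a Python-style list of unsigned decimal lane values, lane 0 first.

VLMAX = VLEN×LMUL/SEW = 256×1/32 = 8
AVL=8 ≤ VLMAX=8, so vl = 8
[0] sub(0x0e,0x90) = 0xffffff7e
[1] mask-off/keep = 0xa9
[2] sub(0xd7,0xb6) = 0x21
[3] mask-off/keep = 0xa1
[4] sub(0xb4,0x2a) = 0x8a
[5] mask-off/keep = 0xd6
[6] mask-off/keep = 0xb2
[7] mask-off/keep = 0x8a

vd = [4294967166, 169, 33, 161, 138, 214, 178, 138]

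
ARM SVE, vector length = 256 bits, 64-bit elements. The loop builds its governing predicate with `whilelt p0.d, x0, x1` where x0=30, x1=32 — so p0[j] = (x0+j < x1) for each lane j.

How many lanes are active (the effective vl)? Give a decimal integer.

256-bit reg / 64-bit elem → 4 lanes
active while 30+j < 32, i.e. j ∈ [0,2) capped at 4 ⇒ 2

vl = 2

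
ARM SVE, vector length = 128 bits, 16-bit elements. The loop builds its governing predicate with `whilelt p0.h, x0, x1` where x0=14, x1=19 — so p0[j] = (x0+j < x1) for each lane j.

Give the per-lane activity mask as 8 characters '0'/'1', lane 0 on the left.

lane count: 128 div 16 = 8
p0[j] = (14+j < 19); true for j=0..4 → 5 lanes set
bits (lane 0 leftmost): 11111000

predicate = 11111000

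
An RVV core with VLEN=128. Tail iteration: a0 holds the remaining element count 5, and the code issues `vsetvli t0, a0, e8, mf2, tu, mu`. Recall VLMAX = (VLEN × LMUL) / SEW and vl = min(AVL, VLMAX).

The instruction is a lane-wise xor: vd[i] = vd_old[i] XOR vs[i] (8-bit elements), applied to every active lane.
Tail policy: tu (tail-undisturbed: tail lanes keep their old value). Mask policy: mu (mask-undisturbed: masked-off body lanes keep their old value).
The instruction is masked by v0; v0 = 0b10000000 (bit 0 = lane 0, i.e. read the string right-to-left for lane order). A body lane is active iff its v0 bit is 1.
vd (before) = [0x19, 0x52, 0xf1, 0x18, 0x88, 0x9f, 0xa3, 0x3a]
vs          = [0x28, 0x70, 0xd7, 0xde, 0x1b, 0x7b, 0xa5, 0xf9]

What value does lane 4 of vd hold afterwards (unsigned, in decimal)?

vd[4] = 136

lanes per group: 128·1/2/8 = 8
vl ← min(5, 8) = 5
[0] mask-off/keep = 0x19
[1] mask-off/keep = 0x52
[2] mask-off/keep = 0xf1
[3] mask-off/keep = 0x18
[4] mask-off/keep = 0x88
[5] tail/keep = 0x9f
[6] tail/keep = 0xa3
[7] tail/keep = 0x3a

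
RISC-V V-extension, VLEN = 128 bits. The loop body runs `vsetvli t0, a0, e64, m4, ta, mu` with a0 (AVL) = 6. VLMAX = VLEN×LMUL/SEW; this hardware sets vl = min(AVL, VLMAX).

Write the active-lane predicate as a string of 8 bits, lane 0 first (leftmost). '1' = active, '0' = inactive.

lanes per group: 128·4/64 = 8
AVL=6 ≤ VLMAX=8, so vl = 6
bits (lane 0 leftmost): 11111100

predicate = 11111100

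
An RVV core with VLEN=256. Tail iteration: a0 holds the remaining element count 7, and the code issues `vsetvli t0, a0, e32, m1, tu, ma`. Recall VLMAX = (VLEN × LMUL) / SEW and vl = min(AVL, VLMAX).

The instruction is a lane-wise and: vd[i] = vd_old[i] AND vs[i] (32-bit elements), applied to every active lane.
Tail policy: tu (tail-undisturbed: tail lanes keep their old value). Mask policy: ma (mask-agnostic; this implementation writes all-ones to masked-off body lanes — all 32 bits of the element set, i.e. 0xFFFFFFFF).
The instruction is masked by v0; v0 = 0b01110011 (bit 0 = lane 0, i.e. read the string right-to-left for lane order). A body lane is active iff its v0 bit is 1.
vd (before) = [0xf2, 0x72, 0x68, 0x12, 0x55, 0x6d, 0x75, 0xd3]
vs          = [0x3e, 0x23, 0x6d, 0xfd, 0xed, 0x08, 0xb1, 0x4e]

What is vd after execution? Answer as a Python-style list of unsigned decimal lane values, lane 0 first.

vd = [50, 34, 4294967295, 4294967295, 69, 8, 49, 211]

lanes per group: 256·1/32 = 8
vl = min(AVL, VLMAX) = min(7, 8) = 7
[0] and(0xf2,0x3e) = 0x32
[1] and(0x72,0x23) = 0x22
[2] mask-off/ones = 0xffffffff
[3] mask-off/ones = 0xffffffff
[4] and(0x55,0xed) = 0x45
[5] and(0x6d,0x08) = 0x08
[6] and(0x75,0xb1) = 0x31
[7] tail/keep = 0xd3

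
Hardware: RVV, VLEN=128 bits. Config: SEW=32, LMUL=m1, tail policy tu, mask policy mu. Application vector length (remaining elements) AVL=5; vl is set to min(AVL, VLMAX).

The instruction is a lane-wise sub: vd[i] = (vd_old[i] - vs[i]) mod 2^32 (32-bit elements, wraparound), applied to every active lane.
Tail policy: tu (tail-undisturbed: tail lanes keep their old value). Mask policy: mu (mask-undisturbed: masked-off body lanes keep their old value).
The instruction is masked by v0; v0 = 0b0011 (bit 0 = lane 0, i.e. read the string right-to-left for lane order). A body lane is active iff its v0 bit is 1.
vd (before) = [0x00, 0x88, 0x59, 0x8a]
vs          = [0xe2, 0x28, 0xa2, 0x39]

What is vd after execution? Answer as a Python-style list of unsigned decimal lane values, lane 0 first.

VLMAX = (128 × 1) / 32 = 4 lanes
vl ← min(5, 4) = 4
[0] sub(0x00,0xe2) = 0xffffff1e
[1] sub(0x88,0x28) = 0x60
[2] mask-off/keep = 0x59
[3] mask-off/keep = 0x8a

vd = [4294967070, 96, 89, 138]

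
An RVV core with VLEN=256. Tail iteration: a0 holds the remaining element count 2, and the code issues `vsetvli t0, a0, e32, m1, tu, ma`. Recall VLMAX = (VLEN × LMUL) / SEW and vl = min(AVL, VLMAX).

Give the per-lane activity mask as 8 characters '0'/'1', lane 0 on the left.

predicate = 11000000

VLMAX = VLEN×LMUL/SEW = 256×1/32 = 8
vl = min(AVL, VLMAX) = min(2, 8) = 2
bits (lane 0 leftmost): 11000000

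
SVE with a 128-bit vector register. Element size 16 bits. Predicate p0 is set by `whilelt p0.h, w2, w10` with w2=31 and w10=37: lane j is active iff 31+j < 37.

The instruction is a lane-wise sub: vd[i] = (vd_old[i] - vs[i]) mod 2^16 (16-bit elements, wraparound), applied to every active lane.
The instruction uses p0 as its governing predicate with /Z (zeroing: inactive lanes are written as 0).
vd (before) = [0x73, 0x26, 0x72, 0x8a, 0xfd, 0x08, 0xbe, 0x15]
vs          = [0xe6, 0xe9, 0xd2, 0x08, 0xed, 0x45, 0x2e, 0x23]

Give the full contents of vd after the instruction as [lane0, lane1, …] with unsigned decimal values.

vd = [65421, 65341, 65440, 130, 16, 65475, 0, 0]

128-bit reg / 16-bit elem → 8 lanes
whilelt: lane j active iff 31+j < 37 → j < 6 → 6 active
lane  0: sub(0x73,0xe6) ⇒ 0xff8d
lane  1: sub(0x26,0xe9) ⇒ 0xff3d
lane  2: sub(0x72,0xd2) ⇒ 0xffa0
lane  3: sub(0x8a,0x08) ⇒ 0x82
lane  4: sub(0xfd,0xed) ⇒ 0x10
lane  5: sub(0x08,0x45) ⇒ 0xffc3
lane  6: tail/zero ⇒ 0x00
lane  7: tail/zero ⇒ 0x00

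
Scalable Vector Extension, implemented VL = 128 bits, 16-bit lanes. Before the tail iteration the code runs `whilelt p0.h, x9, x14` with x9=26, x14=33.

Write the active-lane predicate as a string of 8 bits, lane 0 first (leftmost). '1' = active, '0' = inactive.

predicate = 11111110

128-bit reg / 16-bit elem → 8 lanes
p0[j] = (26+j < 33); true for j=0..6 → 7 lanes set
bits (lane 0 leftmost): 11111110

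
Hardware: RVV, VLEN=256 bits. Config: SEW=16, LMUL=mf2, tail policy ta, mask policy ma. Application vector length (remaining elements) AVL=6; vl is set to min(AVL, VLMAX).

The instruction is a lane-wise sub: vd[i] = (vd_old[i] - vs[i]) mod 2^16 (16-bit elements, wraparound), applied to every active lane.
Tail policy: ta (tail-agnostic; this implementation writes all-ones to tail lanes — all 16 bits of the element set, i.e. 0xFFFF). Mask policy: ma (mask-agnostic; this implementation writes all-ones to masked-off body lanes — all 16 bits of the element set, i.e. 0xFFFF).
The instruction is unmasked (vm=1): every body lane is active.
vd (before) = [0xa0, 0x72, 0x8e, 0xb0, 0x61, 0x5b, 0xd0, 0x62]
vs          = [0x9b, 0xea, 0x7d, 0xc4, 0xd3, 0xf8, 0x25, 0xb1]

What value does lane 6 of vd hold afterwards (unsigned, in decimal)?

vd[6] = 65535

lanes per group: 256·1/2/16 = 8
vl = min(AVL, VLMAX) = min(6, 8) = 6
  i=0: sub(0xa0,0x9b) → 5
  i=1: sub(0x72,0xea) → 65416
  i=2: sub(0x8e,0x7d) → 17
  i=3: sub(0xb0,0xc4) → 65516
  i=4: sub(0x61,0xd3) → 65422
  i=5: sub(0x5b,0xf8) → 65379
  i=6: tail/ones → 65535
  i=7: tail/ones → 65535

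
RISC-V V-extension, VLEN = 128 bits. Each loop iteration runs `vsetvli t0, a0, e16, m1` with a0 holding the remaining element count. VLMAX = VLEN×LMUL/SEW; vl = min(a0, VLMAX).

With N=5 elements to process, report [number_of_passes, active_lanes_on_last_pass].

lanes per group: 128·1/16 = 8
iterations = ceil(5/8) = 1; final-pass vl = 5

[iterations, last_vl] = [1, 5]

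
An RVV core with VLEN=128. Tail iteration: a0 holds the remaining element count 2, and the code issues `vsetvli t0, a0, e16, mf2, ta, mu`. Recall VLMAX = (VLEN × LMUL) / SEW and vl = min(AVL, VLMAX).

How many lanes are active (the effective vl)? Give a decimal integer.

vl = 2

VLMAX = (128 × 1/2) / 16 = 4 lanes
AVL=2 ≤ VLMAX=4, so vl = 2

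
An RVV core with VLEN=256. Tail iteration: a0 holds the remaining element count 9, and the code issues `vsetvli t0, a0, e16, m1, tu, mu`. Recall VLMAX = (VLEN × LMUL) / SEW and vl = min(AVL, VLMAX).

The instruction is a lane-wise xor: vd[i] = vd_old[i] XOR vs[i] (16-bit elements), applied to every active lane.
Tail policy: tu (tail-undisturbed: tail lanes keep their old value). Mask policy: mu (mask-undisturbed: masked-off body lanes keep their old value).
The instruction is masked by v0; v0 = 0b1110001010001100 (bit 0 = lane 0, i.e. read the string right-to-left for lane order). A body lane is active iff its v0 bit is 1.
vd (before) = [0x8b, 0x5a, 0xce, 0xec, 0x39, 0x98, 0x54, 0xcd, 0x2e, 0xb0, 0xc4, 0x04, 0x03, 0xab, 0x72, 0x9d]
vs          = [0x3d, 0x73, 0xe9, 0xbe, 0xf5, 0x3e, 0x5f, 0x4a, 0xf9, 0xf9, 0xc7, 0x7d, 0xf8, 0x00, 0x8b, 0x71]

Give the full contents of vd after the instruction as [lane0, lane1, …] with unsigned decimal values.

vd = [139, 90, 39, 82, 57, 152, 84, 135, 46, 176, 196, 4, 3, 171, 114, 157]

VLMAX = (256 × 1) / 16 = 16 lanes
vl ← min(9, 16) = 9
  i=0: mask-off/keep → 139
  i=1: mask-off/keep → 90
  i=2: xor(0xce,0xe9) → 39
  i=3: xor(0xec,0xbe) → 82
  i=4: mask-off/keep → 57
  i=5: mask-off/keep → 152
  i=6: mask-off/keep → 84
  i=7: xor(0xcd,0x4a) → 135
  i=8: mask-off/keep → 46
  i=9: tail/keep → 176
  i=10: tail/keep → 196
  i=11: tail/keep → 4
  i=12: tail/keep → 3
  i=13: tail/keep → 171
  i=14: tail/keep → 114
  i=15: tail/keep → 157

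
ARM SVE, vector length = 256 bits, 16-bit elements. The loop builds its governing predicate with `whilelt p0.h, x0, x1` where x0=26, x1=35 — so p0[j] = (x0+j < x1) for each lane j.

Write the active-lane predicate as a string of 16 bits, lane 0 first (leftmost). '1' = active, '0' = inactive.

register lanes = 256/16 = 16
active while 26+j < 35, i.e. j ∈ [0,9) capped at 16 ⇒ 9
bits (lane 0 leftmost): 1111111110000000

predicate = 1111111110000000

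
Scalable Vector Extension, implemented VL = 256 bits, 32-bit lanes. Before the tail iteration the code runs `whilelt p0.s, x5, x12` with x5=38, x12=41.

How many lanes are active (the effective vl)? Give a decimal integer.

lane count: 256 div 32 = 8
p0[j] = (38+j < 41); true for j=0..2 → 3 lanes set

vl = 3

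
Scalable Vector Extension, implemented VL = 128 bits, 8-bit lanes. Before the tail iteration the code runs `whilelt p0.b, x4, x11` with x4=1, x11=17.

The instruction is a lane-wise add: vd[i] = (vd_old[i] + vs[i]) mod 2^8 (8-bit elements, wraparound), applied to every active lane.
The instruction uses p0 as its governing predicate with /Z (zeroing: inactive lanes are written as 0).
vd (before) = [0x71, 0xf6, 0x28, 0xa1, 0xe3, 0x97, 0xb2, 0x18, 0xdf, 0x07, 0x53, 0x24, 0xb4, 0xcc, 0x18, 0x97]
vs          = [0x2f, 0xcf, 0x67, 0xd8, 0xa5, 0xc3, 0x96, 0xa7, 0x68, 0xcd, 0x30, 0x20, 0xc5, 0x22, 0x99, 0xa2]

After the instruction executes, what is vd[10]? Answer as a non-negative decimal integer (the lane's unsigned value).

128-bit reg / 8-bit elem → 16 lanes
active while 1+j < 17, i.e. j ∈ [0,16) capped at 16 ⇒ 16
vd[0] add(0x71,0x2f) -> 0xa0
vd[1] add(0xf6,0xcf) -> 0xc5
vd[2] add(0x28,0x67) -> 0x8f
vd[3] add(0xa1,0xd8) -> 0x79
vd[4] add(0xe3,0xa5) -> 0x88
vd[5] add(0x97,0xc3) -> 0x5a
vd[6] add(0xb2,0x96) -> 0x48
vd[7] add(0x18,0xa7) -> 0xbf
vd[8] add(0xdf,0x68) -> 0x47
vd[9] add(0x07,0xcd) -> 0xd4
vd[10] add(0x53,0x30) -> 0x83
vd[11] add(0x24,0x20) -> 0x44
vd[12] add(0xb4,0xc5) -> 0x79
vd[13] add(0xcc,0x22) -> 0xee
vd[14] add(0x18,0x99) -> 0xb1
vd[15] add(0x97,0xa2) -> 0x39

vd[10] = 131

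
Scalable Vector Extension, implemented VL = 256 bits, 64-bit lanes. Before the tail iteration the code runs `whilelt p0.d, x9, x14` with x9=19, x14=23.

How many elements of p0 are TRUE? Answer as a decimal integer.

256-bit reg / 64-bit elem → 4 lanes
whilelt: lane j active iff 19+j < 23 → j < 4 → 4 active

vl = 4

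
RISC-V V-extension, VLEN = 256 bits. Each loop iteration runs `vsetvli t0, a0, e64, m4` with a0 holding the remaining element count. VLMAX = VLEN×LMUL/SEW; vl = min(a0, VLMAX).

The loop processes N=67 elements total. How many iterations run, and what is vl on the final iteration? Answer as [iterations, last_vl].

[iterations, last_vl] = [5, 3]

VLMAX = VLEN×LMUL/SEW = 256×4/64 = 16
67 elements at 16/iter → 5 passes, remainder 3 on the last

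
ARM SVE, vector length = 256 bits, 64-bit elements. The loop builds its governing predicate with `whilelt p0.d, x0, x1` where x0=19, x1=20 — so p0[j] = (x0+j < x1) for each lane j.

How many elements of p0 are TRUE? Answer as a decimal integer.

vl = 1

register lanes = 256/64 = 4
p0[j] = (19+j < 20); true for j=0..0 → 1 lanes set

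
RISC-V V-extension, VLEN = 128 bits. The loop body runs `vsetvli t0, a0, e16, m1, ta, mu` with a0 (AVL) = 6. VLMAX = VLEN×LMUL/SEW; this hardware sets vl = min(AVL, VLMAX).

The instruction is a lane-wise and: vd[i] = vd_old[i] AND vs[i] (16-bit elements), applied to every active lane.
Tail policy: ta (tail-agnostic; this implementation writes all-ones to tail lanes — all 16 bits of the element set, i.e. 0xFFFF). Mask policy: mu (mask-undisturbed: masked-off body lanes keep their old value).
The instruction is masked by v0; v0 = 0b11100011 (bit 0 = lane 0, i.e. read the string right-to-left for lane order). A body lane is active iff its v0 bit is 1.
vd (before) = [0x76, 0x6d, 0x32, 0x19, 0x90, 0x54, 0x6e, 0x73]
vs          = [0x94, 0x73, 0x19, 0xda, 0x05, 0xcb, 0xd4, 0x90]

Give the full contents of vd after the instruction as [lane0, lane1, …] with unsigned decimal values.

vd = [20, 97, 50, 25, 144, 64, 65535, 65535]

VLMAX = (128 × 1) / 16 = 8 lanes
AVL=6 ≤ VLMAX=8, so vl = 6
vd[0] and(0x76,0x94) -> 0x14
vd[1] and(0x6d,0x73) -> 0x61
vd[2] mask-off/keep -> 0x32
vd[3] mask-off/keep -> 0x19
vd[4] mask-off/keep -> 0x90
vd[5] and(0x54,0xcb) -> 0x40
vd[6] tail/ones -> 0xffff
vd[7] tail/ones -> 0xffff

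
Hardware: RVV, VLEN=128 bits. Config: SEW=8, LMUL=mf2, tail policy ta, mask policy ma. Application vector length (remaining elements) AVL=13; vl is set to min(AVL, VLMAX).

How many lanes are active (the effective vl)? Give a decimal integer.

vl = 8

VLMAX = VLEN×LMUL/SEW = 128×1/2/8 = 8
vl ← min(13, 8) = 8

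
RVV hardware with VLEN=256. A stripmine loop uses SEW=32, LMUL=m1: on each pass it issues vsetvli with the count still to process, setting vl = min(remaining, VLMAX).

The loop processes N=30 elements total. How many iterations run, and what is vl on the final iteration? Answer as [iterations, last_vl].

[iterations, last_vl] = [4, 6]

VLMAX = VLEN×LMUL/SEW = 256×1/32 = 8
30 elements at 8/iter → 4 passes, remainder 6 on the last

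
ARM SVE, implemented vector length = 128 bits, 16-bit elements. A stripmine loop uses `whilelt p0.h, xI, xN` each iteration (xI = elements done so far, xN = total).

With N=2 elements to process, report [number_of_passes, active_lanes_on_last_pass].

[iterations, last_vl] = [1, 2]

register lanes = 128/16 = 8
iterations = ceil(2/8) = 1; final-pass vl = 2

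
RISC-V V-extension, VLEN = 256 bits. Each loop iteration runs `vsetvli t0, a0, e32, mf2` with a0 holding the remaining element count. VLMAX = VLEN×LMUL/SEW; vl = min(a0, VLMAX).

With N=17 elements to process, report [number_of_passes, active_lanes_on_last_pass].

VLMAX = VLEN×LMUL/SEW = 256×1/2/32 = 4
17 elements at 4/iter → 5 passes, remainder 1 on the last

[iterations, last_vl] = [5, 1]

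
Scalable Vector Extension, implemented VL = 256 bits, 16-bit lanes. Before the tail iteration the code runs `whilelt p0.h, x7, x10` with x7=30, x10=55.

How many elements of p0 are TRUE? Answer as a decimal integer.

vl = 16

register lanes = 256/16 = 16
p0[j] = (30+j < 55); true for j=0..15 → 16 lanes set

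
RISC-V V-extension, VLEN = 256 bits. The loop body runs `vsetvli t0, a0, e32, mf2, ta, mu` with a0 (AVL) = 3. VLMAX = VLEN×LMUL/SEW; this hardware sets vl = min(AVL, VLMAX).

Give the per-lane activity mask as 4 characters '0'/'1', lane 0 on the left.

lanes per group: 256·1/2/32 = 4
AVL=3 ≤ VLMAX=4, so vl = 3
bits (lane 0 leftmost): 1110

predicate = 1110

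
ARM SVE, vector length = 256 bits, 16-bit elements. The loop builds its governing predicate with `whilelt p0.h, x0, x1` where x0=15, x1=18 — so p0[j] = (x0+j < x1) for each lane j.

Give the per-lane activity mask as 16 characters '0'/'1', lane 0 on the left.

predicate = 1110000000000000

lane count: 256 div 16 = 16
active while 15+j < 18, i.e. j ∈ [0,3) capped at 16 ⇒ 3
bits (lane 0 leftmost): 1110000000000000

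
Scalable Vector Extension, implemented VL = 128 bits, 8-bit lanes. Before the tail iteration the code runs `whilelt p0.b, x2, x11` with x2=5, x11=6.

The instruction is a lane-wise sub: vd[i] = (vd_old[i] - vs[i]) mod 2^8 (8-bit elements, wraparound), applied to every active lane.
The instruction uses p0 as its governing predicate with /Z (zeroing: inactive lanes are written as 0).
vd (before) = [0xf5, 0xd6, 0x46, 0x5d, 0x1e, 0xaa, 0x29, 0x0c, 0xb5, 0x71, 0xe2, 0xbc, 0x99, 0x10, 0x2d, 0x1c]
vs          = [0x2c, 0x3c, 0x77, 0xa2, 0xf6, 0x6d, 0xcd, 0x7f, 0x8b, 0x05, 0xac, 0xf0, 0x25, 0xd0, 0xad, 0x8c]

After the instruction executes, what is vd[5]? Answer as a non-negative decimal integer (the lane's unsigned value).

128-bit reg / 8-bit elem → 16 lanes
whilelt: lane j active iff 5+j < 6 → j < 1 → 1 active
  i=0: sub(0xf5,0x2c) → 201
  i=1: tail/zero → 0
  i=2: tail/zero → 0
  i=3: tail/zero → 0
  i=4: tail/zero → 0
  i=5: tail/zero → 0
  i=6: tail/zero → 0
  i=7: tail/zero → 0
  i=8: tail/zero → 0
  i=9: tail/zero → 0
  i=10: tail/zero → 0
  i=11: tail/zero → 0
  i=12: tail/zero → 0
  i=13: tail/zero → 0
  i=14: tail/zero → 0
  i=15: tail/zero → 0

vd[5] = 0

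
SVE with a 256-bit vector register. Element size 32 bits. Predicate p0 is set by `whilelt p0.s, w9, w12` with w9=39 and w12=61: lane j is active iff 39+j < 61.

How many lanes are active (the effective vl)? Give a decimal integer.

256-bit reg / 32-bit elem → 8 lanes
whilelt: lane j active iff 39+j < 61 → j < 22 → 8 active

vl = 8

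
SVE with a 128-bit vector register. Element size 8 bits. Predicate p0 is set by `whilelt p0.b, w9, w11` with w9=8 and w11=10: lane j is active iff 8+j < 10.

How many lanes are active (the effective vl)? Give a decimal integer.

vl = 2

lane count: 128 div 8 = 16
p0[j] = (8+j < 10); true for j=0..1 → 2 lanes set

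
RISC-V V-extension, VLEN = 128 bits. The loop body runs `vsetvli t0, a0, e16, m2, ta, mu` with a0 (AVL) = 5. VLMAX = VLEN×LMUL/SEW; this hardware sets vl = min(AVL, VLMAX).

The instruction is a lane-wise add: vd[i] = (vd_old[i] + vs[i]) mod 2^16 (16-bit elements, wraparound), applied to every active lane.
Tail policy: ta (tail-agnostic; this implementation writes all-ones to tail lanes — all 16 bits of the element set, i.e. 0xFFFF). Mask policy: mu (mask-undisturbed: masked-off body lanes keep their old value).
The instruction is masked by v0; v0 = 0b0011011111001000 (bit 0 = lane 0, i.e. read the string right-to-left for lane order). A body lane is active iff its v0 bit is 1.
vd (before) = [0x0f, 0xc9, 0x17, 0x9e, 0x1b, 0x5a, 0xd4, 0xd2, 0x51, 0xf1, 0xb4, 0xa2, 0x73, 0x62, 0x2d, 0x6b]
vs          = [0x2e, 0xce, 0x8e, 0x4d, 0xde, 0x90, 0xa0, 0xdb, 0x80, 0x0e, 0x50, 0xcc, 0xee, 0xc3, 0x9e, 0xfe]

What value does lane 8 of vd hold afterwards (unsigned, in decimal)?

vd[8] = 65535

lanes per group: 128·2/16 = 16
AVL=5 ≤ VLMAX=16, so vl = 5
[0] mask-off/keep = 0x0f
[1] mask-off/keep = 0xc9
[2] mask-off/keep = 0x17
[3] add(0x9e,0x4d) = 0xeb
[4] mask-off/keep = 0x1b
[5] tail/ones = 0xffff
[6] tail/ones = 0xffff
[7] tail/ones = 0xffff
[8] tail/ones = 0xffff
[9] tail/ones = 0xffff
[10] tail/ones = 0xffff
[11] tail/ones = 0xffff
[12] tail/ones = 0xffff
[13] tail/ones = 0xffff
[14] tail/ones = 0xffff
[15] tail/ones = 0xffff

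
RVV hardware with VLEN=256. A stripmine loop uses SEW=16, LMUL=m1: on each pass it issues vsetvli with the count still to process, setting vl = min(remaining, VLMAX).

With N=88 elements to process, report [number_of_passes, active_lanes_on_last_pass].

[iterations, last_vl] = [6, 8]

lanes per group: 256·1/16 = 16
iterations = ceil(88/16) = 6; final-pass vl = 8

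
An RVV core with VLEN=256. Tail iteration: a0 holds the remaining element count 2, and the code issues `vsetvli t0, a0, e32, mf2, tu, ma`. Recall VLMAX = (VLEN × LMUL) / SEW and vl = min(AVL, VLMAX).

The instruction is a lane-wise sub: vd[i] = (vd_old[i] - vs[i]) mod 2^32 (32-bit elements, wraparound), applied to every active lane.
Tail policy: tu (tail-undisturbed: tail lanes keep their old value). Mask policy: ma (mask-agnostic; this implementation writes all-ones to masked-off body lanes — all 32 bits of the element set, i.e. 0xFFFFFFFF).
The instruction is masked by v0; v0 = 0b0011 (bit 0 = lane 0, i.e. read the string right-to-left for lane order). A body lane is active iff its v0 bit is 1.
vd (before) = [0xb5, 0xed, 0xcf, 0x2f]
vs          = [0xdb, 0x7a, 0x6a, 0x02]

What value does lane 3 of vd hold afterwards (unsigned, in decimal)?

vd[3] = 47

VLMAX = (256 × 1/2) / 32 = 4 lanes
vl = min(AVL, VLMAX) = min(2, 4) = 2
[0] sub(0xb5,0xdb) = 0xffffffda
[1] sub(0xed,0x7a) = 0x73
[2] tail/keep = 0xcf
[3] tail/keep = 0x2f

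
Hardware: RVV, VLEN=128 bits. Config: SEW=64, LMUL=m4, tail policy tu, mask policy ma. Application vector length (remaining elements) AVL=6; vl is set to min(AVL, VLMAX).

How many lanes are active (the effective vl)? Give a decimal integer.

VLMAX = (128 × 4) / 64 = 8 lanes
vl = min(AVL, VLMAX) = min(6, 8) = 6

vl = 6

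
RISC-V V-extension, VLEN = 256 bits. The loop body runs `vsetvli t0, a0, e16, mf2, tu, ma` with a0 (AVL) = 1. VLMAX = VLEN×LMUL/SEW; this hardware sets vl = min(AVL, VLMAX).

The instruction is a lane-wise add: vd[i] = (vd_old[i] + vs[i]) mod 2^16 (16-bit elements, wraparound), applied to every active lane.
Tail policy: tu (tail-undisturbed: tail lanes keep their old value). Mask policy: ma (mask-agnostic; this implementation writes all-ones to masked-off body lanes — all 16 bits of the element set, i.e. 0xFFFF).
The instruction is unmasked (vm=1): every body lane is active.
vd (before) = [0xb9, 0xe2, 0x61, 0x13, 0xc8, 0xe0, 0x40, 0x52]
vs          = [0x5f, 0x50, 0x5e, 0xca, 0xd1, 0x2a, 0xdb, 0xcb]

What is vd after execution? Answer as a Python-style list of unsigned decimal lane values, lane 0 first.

VLMAX = (256 × 1/2) / 16 = 8 lanes
AVL=1 ≤ VLMAX=8, so vl = 1
vd[0] add(0xb9,0x5f) -> 0x118
vd[1] tail/keep -> 0xe2
vd[2] tail/keep -> 0x61
vd[3] tail/keep -> 0x13
vd[4] tail/keep -> 0xc8
vd[5] tail/keep -> 0xe0
vd[6] tail/keep -> 0x40
vd[7] tail/keep -> 0x52

vd = [280, 226, 97, 19, 200, 224, 64, 82]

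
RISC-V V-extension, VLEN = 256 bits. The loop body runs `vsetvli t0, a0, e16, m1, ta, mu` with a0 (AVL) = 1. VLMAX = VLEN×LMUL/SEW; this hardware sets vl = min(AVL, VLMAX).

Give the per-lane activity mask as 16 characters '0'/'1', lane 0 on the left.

predicate = 1000000000000000

lanes per group: 256·1/16 = 16
vl = min(AVL, VLMAX) = min(1, 16) = 1
bits (lane 0 leftmost): 1000000000000000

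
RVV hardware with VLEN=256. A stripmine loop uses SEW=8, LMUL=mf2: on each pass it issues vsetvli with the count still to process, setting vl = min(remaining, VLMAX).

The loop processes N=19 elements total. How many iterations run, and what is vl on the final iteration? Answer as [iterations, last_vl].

[iterations, last_vl] = [2, 3]

VLMAX = VLEN×LMUL/SEW = 256×1/2/8 = 16
N=19: ⌈19/16⌉ = 2 iters; last vl = 19 − 1×16 = 3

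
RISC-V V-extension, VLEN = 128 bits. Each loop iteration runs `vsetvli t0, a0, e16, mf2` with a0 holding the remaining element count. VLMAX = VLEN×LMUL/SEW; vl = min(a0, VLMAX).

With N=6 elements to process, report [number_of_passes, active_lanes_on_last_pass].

[iterations, last_vl] = [2, 2]

VLMAX = VLEN×LMUL/SEW = 128×1/2/16 = 4
6 elements at 4/iter → 2 passes, remainder 2 on the last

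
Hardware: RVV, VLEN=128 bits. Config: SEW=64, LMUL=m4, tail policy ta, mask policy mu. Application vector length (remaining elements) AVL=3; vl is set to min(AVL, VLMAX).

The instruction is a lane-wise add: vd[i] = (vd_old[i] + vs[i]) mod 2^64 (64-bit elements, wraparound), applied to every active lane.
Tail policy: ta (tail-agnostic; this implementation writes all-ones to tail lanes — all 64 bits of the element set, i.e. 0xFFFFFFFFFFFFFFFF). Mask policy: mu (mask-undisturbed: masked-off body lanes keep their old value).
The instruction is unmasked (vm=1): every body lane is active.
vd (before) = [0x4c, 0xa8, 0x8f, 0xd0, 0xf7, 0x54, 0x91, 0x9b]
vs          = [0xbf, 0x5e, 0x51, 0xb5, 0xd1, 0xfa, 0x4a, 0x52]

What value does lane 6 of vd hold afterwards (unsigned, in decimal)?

lanes per group: 128·4/64 = 8
vl = min(AVL, VLMAX) = min(3, 8) = 3
vd[0] add(0x4c,0xbf) -> 0x10b
vd[1] add(0xa8,0x5e) -> 0x106
vd[2] add(0x8f,0x51) -> 0xe0
vd[3] tail/ones -> 0xffffffffffffffff
vd[4] tail/ones -> 0xffffffffffffffff
vd[5] tail/ones -> 0xffffffffffffffff
vd[6] tail/ones -> 0xffffffffffffffff
vd[7] tail/ones -> 0xffffffffffffffff

vd[6] = 18446744073709551615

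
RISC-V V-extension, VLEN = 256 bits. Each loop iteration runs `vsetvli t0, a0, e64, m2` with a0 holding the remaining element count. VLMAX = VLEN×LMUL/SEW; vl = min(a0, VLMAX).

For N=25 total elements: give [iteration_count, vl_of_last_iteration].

[iterations, last_vl] = [4, 1]

VLMAX = (256 × 2) / 64 = 8 lanes
iterations = ceil(25/8) = 4; final-pass vl = 1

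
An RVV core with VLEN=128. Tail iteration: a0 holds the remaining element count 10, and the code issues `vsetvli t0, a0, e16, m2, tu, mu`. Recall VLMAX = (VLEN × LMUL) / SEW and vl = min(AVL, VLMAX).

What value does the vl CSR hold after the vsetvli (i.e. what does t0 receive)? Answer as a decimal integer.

vl = 10

VLMAX = VLEN×LMUL/SEW = 128×2/16 = 16
vl ← min(10, 16) = 10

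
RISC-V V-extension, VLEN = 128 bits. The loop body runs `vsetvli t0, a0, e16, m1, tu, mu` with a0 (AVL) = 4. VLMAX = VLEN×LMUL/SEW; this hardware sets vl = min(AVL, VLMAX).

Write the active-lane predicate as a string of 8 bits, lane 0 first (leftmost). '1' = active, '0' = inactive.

VLMAX = VLEN×LMUL/SEW = 128×1/16 = 8
AVL=4 ≤ VLMAX=8, so vl = 4
bits (lane 0 leftmost): 11110000

predicate = 11110000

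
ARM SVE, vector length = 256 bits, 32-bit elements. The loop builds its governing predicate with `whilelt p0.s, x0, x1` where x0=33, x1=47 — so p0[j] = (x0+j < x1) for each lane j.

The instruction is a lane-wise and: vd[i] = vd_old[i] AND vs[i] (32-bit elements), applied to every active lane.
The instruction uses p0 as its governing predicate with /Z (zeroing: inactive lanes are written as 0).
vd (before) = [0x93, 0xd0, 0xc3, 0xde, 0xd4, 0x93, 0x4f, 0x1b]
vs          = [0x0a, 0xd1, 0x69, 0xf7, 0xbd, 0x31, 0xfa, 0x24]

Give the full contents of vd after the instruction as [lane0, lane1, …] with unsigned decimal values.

vd = [2, 208, 65, 214, 148, 17, 74, 0]

register lanes = 256/32 = 8
p0[j] = (33+j < 47); true for j=0..7 → 8 lanes set
lane  0: and(0x93,0x0a) ⇒ 0x02
lane  1: and(0xd0,0xd1) ⇒ 0xd0
lane  2: and(0xc3,0x69) ⇒ 0x41
lane  3: and(0xde,0xf7) ⇒ 0xd6
lane  4: and(0xd4,0xbd) ⇒ 0x94
lane  5: and(0x93,0x31) ⇒ 0x11
lane  6: and(0x4f,0xfa) ⇒ 0x4a
lane  7: and(0x1b,0x24) ⇒ 0x00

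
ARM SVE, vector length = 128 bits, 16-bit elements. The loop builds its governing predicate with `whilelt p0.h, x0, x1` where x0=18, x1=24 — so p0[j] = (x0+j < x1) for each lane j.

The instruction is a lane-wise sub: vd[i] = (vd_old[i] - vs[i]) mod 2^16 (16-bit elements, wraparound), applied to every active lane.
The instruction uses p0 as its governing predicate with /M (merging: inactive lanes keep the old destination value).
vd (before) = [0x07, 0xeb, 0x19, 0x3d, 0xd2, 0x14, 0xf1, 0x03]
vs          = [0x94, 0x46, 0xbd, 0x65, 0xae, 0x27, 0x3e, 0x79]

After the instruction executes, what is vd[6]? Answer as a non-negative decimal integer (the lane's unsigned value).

128-bit reg / 16-bit elem → 8 lanes
active while 18+j < 24, i.e. j ∈ [0,6) capped at 8 ⇒ 6
[0] sub(0x07,0x94) = 0xff73
[1] sub(0xeb,0x46) = 0xa5
[2] sub(0x19,0xbd) = 0xff5c
[3] sub(0x3d,0x65) = 0xffd8
[4] sub(0xd2,0xae) = 0x24
[5] sub(0x14,0x27) = 0xffed
[6] tail/keep = 0xf1
[7] tail/keep = 0x03

vd[6] = 241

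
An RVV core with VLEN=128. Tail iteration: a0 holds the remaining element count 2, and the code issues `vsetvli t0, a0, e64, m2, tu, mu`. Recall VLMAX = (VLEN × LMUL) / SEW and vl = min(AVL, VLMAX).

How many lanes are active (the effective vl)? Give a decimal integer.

vl = 2

VLMAX = VLEN×LMUL/SEW = 128×2/64 = 4
vl = min(AVL, VLMAX) = min(2, 4) = 2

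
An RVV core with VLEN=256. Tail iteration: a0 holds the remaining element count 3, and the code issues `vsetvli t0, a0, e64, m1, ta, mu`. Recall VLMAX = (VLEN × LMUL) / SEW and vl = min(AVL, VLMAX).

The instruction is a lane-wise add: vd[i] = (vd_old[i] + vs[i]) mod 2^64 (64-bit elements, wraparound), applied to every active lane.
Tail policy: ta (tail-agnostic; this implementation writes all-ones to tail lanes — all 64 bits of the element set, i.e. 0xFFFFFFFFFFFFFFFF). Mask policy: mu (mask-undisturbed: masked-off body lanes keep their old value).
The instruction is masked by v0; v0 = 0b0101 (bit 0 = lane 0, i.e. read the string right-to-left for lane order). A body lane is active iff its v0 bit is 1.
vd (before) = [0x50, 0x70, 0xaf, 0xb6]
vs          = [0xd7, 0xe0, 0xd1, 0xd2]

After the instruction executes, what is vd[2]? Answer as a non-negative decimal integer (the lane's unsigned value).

vd[2] = 384

VLMAX = (256 × 1) / 64 = 4 lanes
vl = min(AVL, VLMAX) = min(3, 4) = 3
vd[0] add(0x50,0xd7) -> 0x127
vd[1] mask-off/keep -> 0x70
vd[2] add(0xaf,0xd1) -> 0x180
vd[3] tail/ones -> 0xffffffffffffffff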